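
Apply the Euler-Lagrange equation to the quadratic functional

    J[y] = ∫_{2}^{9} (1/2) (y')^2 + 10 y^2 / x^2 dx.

The Lagrangian is L = (1/2) (y')^2 + 10 y^2 / x^2.
Compute ∂L/∂y = 20y/x^2, ∂L/∂y' = y'.
The Euler-Lagrange equation d/dx(∂L/∂y') − ∂L/∂y = 0 reduces to
    y'' − 20/x^2 · y = 0  (x > 0).
Its general solution is
    y(x) = A x^5 + B x^(-4),
with A, B fixed by the endpoint conditions.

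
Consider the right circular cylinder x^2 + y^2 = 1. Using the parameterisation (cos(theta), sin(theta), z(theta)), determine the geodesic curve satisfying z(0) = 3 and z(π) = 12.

Parameterise the cylinder of radius R = 1 as
    r(θ) = (cos θ, sin θ, z(θ)).
The arc-length element is
    ds = sqrt(1 + (dz/dθ)^2) dθ,
so the Lagrangian is L = sqrt(1 + z'^2).
L depends on z' only, not on z or θ, so ∂L/∂z = 0 and
    ∂L/∂z' = z' / sqrt(1 + z'^2).
The Euler-Lagrange equation gives
    d/dθ( z' / sqrt(1 + z'^2) ) = 0,
so z' is constant. Integrating once:
    z(θ) = a θ + b,
a helix on the cylinder (a straight line when the cylinder is unrolled). The constants a, b are determined by the endpoint conditions.
With endpoint conditions z(0) = 3 and z(π) = 12: from z(0) = b we get b = 3, and a·π + 3 = 12 gives a = 9/π, so
    z(θ) = (9/π) θ + 3.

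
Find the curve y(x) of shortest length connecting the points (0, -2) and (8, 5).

Arc-length functional: J[y] = ∫ sqrt(1 + (y')^2) dx.
Lagrangian L = sqrt(1 + (y')^2) has no explicit y dependence, so ∂L/∂y = 0 and the Euler-Lagrange equation gives
    d/dx( y' / sqrt(1 + (y')^2) ) = 0  ⇒  y' / sqrt(1 + (y')^2) = const.
Hence y' is constant, so y(x) is affine.
Fitting the endpoints (0, -2) and (8, 5):
    slope m = (5 − (-2)) / (8 − 0) = 7/8,
    intercept c = (-2) − m·0 = -2.
Extremal: y(x) = (7/8) x - 2.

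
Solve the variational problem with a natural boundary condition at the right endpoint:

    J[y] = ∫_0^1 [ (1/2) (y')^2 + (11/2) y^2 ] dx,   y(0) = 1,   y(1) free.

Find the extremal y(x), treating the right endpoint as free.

The Lagrangian L = (1/2) (y')^2 + (11/2) y^2 gives
    ∂L/∂y = 11 y,   ∂L/∂y' = y'.
Euler-Lagrange: y'' − 11 y = 0.
With k = sqrt(11), the general solution is
    y(x) = A cosh(sqrt(11) x) + B sinh(sqrt(11) x).
Fixed left endpoint y(0) = 1 ⇒ A = 1.
The right endpoint x = 1 is free, so the natural (transversality) condition is ∂L/∂y' |_{x=1} = 0, i.e. y'(1) = 0.
Compute y'(x) = A k sinh(k x) + B k cosh(k x), so
    y'(1) = A k sinh(k·1) + B k cosh(k·1) = 0
    ⇒ B = −A tanh(k·1) = − tanh(sqrt(11)·1).
Therefore the extremal is
    y(x) = cosh(sqrt(11) x) − tanh(sqrt(11)·1) sinh(sqrt(11) x).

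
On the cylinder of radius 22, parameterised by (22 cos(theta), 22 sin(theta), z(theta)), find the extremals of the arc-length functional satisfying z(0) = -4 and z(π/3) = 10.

Parameterise the cylinder of radius R = 22 as
    r(θ) = (22 cos θ, 22 sin θ, z(θ)).
The arc-length element is
    ds = sqrt(484 + (dz/dθ)^2) dθ,
so the Lagrangian is L = sqrt(484 + z'^2).
L depends on z' only, not on z or θ, so ∂L/∂z = 0 and
    ∂L/∂z' = z' / sqrt(484 + z'^2).
The Euler-Lagrange equation gives
    d/dθ( z' / sqrt(484 + z'^2) ) = 0,
so z' is constant. Integrating once:
    z(θ) = a θ + b,
a helix on the cylinder (a straight line when the cylinder is unrolled). The constants a, b are determined by the endpoint conditions.
With endpoint conditions z(0) = -4 and z(π/3) = 10: from z(0) = b we get b = -4, and a·π/3 + -4 = 10 gives a = 42/π, so
    z(θ) = (42/π) θ − 4.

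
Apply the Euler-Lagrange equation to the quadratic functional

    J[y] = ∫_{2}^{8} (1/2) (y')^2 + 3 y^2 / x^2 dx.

The Lagrangian is L = (1/2) (y')^2 + 3 y^2 / x^2.
Compute ∂L/∂y = 6y/x^2, ∂L/∂y' = y'.
The Euler-Lagrange equation d/dx(∂L/∂y') − ∂L/∂y = 0 reduces to
    y'' − 6/x^2 · y = 0  (x > 0).
Its general solution is
    y(x) = A x^3 + B x^(-2),
with A, B fixed by the endpoint conditions.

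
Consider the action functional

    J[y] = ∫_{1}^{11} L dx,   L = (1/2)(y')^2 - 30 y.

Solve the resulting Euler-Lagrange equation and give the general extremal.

The Lagrangian is L = (1/2)(y')^2 - 30 y.
∂L/∂y = -30.
∂L/∂y' = y'.
The Euler-Lagrange equation d/dx(∂L/∂y') − ∂L/∂y = 0 becomes:
    y'' + 30 = 0
General solution: y(x) = -15 x^2 + A x + B, where A and B are arbitrary constants fixed by the endpoint conditions.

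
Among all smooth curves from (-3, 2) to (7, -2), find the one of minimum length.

Arc-length functional: J[y] = ∫ sqrt(1 + (y')^2) dx.
Lagrangian L = sqrt(1 + (y')^2) has no explicit y dependence, so ∂L/∂y = 0 and the Euler-Lagrange equation gives
    d/dx( y' / sqrt(1 + (y')^2) ) = 0  ⇒  y' / sqrt(1 + (y')^2) = const.
Hence y' is constant, so y(x) is affine.
Fitting the endpoints (-3, 2) and (7, -2):
    slope m = ((-2) − 2) / (7 − (-3)) = -2/5,
    intercept c = 2 − m·(-3) = 4/5.
Extremal: y(x) = (-2/5) x + 4/5.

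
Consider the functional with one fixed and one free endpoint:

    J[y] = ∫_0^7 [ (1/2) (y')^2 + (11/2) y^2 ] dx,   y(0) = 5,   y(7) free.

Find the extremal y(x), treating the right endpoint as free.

The Lagrangian L = (1/2) (y')^2 + (11/2) y^2 gives
    ∂L/∂y = 11 y,   ∂L/∂y' = y'.
Euler-Lagrange: y'' − 11 y = 0.
With k = sqrt(11), the general solution is
    y(x) = A cosh(sqrt(11) x) + B sinh(sqrt(11) x).
Fixed left endpoint y(0) = 5 ⇒ A = 5.
The right endpoint x = 7 is free, so the natural (transversality) condition is ∂L/∂y' |_{x=7} = 0, i.e. y'(7) = 0.
Compute y'(x) = A k sinh(k x) + B k cosh(k x), so
    y'(7) = A k sinh(k·7) + B k cosh(k·7) = 0
    ⇒ B = −A tanh(k·7) = − 5 tanh(sqrt(11)·7).
Therefore the extremal is
    y(x) = 5 cosh(sqrt(11) x) − 5 tanh(sqrt(11)·7) sinh(sqrt(11) x).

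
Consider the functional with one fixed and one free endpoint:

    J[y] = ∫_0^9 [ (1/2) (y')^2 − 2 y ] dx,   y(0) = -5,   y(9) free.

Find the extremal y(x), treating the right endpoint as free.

The Lagrangian L = (1/2) (y')^2 − 2 y gives
    ∂L/∂y = −2,   ∂L/∂y' = y'.
Euler-Lagrange: d/dx(y') − (−2) = 0, i.e. y'' + 2 = 0, so
    y(x) = −(2/2) x^2 + C1 x + C2.
Fixed left endpoint y(0) = -5 ⇒ C2 = -5.
The right endpoint x = 9 is free, so the natural (transversality) condition is ∂L/∂y' |_{x=9} = 0, i.e. y'(9) = 0.
Compute y'(x) = −2 x + C1, so y'(9) = −18 + C1 = 0 ⇒ C1 = 18.
Therefore the extremal is
    y(x) = −x^2 + 18 x − 5.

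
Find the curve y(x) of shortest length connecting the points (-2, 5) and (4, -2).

Arc-length functional: J[y] = ∫ sqrt(1 + (y')^2) dx.
Lagrangian L = sqrt(1 + (y')^2) has no explicit y dependence, so ∂L/∂y = 0 and the Euler-Lagrange equation gives
    d/dx( y' / sqrt(1 + (y')^2) ) = 0  ⇒  y' / sqrt(1 + (y')^2) = const.
Hence y' is constant, so y(x) is affine.
Fitting the endpoints (-2, 5) and (4, -2):
    slope m = ((-2) − 5) / (4 − (-2)) = -7/6,
    intercept c = 5 − m·(-2) = 8/3.
Extremal: y(x) = (-7/6) x + 8/3.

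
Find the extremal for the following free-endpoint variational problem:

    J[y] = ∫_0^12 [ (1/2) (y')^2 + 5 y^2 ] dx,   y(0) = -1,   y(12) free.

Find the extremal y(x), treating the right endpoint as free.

The Lagrangian L = (1/2) (y')^2 + 5 y^2 gives
    ∂L/∂y = 10 y,   ∂L/∂y' = y'.
Euler-Lagrange: y'' − 10 y = 0.
With k = sqrt(10), the general solution is
    y(x) = A cosh(sqrt(10) x) + B sinh(sqrt(10) x).
Fixed left endpoint y(0) = -1 ⇒ A = -1.
The right endpoint x = 12 is free, so the natural (transversality) condition is ∂L/∂y' |_{x=12} = 0, i.e. y'(12) = 0.
Compute y'(x) = A k sinh(k x) + B k cosh(k x), so
    y'(12) = A k sinh(k·12) + B k cosh(k·12) = 0
    ⇒ B = −A tanh(k·12) = tanh(sqrt(10)·12).
Therefore the extremal is
    y(x) = −cosh(sqrt(10) x) + tanh(sqrt(10)·12) sinh(sqrt(10) x).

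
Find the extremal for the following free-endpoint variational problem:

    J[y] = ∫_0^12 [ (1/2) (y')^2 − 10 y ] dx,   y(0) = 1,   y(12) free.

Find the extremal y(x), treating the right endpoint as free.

The Lagrangian L = (1/2) (y')^2 − 10 y gives
    ∂L/∂y = −10,   ∂L/∂y' = y'.
Euler-Lagrange: d/dx(y') − (−10) = 0, i.e. y'' + 10 = 0, so
    y(x) = −(10/2) x^2 + C1 x + C2.
Fixed left endpoint y(0) = 1 ⇒ C2 = 1.
The right endpoint x = 12 is free, so the natural (transversality) condition is ∂L/∂y' |_{x=12} = 0, i.e. y'(12) = 0.
Compute y'(x) = −10 x + C1, so y'(12) = −120 + C1 = 0 ⇒ C1 = 120.
Therefore the extremal is
    y(x) = −5 x^2 + 120 x + 1.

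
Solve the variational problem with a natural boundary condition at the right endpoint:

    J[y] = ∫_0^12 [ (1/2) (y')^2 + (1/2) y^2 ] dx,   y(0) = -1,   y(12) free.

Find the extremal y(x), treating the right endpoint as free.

The Lagrangian L = (1/2) (y')^2 + (1/2) y^2 gives
    ∂L/∂y = 1 y,   ∂L/∂y' = y'.
Euler-Lagrange: y'' − y = 0.
With k = 1, the general solution is
    y(x) = A cosh(x) + B sinh(x).
Fixed left endpoint y(0) = -1 ⇒ A = -1.
The right endpoint x = 12 is free, so the natural (transversality) condition is ∂L/∂y' |_{x=12} = 0, i.e. y'(12) = 0.
Compute y'(x) = A k sinh(k x) + B k cosh(k x), so
    y'(12) = A k sinh(k·12) + B k cosh(k·12) = 0
    ⇒ B = −A tanh(k·12) = tanh(1·12).
Therefore the extremal is
    y(x) = −cosh(1 x) + tanh(1·12) sinh(1 x).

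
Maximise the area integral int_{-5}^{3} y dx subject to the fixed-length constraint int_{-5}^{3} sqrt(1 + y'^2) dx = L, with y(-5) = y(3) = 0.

Set up the augmented Lagrangian using a multiplier λ for the length constraint:
    F(y, y') = y − λ sqrt(1 + y'^2).
F has no explicit x dependence, so the Beltrami identity yields a first integral
    F − y' ∂F/∂y' = C.
Compute ∂F/∂y' = −λ y' / sqrt(1 + y'^2). Then
    y − λ sqrt(1 + y'^2) + λ y'^2 / sqrt(1 + y'^2) = C
    ⇒  y − λ / sqrt(1 + y'^2) = C.
Solving for y' and integrating gives
    (x − a)^2 + (y − b)^2 = λ^2,
a circular arc of radius λ. The constants a, b are determined by the endpoint conditions y(-5) = y(3) = 0, and λ is fixed implicitly by the length constraint
    ∫_{-5}^{3} sqrt(1 + y'^2) dx = L.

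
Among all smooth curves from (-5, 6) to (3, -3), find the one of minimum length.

Arc-length functional: J[y] = ∫ sqrt(1 + (y')^2) dx.
Lagrangian L = sqrt(1 + (y')^2) has no explicit y dependence, so ∂L/∂y = 0 and the Euler-Lagrange equation gives
    d/dx( y' / sqrt(1 + (y')^2) ) = 0  ⇒  y' / sqrt(1 + (y')^2) = const.
Hence y' is constant, so y(x) is affine.
Fitting the endpoints (-5, 6) and (3, -3):
    slope m = ((-3) − 6) / (3 − (-5)) = -9/8,
    intercept c = 6 − m·(-5) = 3/8.
Extremal: y(x) = (-9/8) x + 3/8.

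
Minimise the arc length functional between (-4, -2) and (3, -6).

Arc-length functional: J[y] = ∫ sqrt(1 + (y')^2) dx.
Lagrangian L = sqrt(1 + (y')^2) has no explicit y dependence, so ∂L/∂y = 0 and the Euler-Lagrange equation gives
    d/dx( y' / sqrt(1 + (y')^2) ) = 0  ⇒  y' / sqrt(1 + (y')^2) = const.
Hence y' is constant, so y(x) is affine.
Fitting the endpoints (-4, -2) and (3, -6):
    slope m = ((-6) − (-2)) / (3 − (-4)) = -4/7,
    intercept c = (-2) − m·(-4) = -30/7.
Extremal: y(x) = (-4/7) x - 30/7.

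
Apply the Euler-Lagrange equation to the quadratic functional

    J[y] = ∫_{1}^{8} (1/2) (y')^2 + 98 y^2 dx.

The Lagrangian is L = (1/2) (y')^2 + 98 y^2.
Compute ∂L/∂y = 196y, ∂L/∂y' = y'.
The Euler-Lagrange equation d/dx(∂L/∂y') − ∂L/∂y = 0 reduces to
    y'' − 196 y = 0.
Its general solution is
    y(x) = A e^(14x) + B e^(−14x),
with A, B fixed by the endpoint conditions.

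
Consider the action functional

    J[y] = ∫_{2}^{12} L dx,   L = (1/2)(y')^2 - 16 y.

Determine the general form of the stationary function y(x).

The Lagrangian is L = (1/2)(y')^2 - 16 y.
∂L/∂y = -16.
∂L/∂y' = y'.
The Euler-Lagrange equation d/dx(∂L/∂y') − ∂L/∂y = 0 becomes:
    y'' + 16 = 0
General solution: y(x) = -8 x^2 + A x + B, where A and B are arbitrary constants fixed by the endpoint conditions.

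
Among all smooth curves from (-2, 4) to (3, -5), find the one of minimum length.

Arc-length functional: J[y] = ∫ sqrt(1 + (y')^2) dx.
Lagrangian L = sqrt(1 + (y')^2) has no explicit y dependence, so ∂L/∂y = 0 and the Euler-Lagrange equation gives
    d/dx( y' / sqrt(1 + (y')^2) ) = 0  ⇒  y' / sqrt(1 + (y')^2) = const.
Hence y' is constant, so y(x) is affine.
Fitting the endpoints (-2, 4) and (3, -5):
    slope m = ((-5) − 4) / (3 − (-2)) = -9/5,
    intercept c = 4 − m·(-2) = 2/5.
Extremal: y(x) = (-9/5) x + 2/5.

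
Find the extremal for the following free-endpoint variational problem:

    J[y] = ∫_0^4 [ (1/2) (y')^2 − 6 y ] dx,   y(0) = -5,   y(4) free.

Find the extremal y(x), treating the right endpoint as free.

The Lagrangian L = (1/2) (y')^2 − 6 y gives
    ∂L/∂y = −6,   ∂L/∂y' = y'.
Euler-Lagrange: d/dx(y') − (−6) = 0, i.e. y'' + 6 = 0, so
    y(x) = −(6/2) x^2 + C1 x + C2.
Fixed left endpoint y(0) = -5 ⇒ C2 = -5.
The right endpoint x = 4 is free, so the natural (transversality) condition is ∂L/∂y' |_{x=4} = 0, i.e. y'(4) = 0.
Compute y'(x) = −6 x + C1, so y'(4) = −24 + C1 = 0 ⇒ C1 = 24.
Therefore the extremal is
    y(x) = −3 x^2 + 24 x − 5.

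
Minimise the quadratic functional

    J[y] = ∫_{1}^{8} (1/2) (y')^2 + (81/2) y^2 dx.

The Lagrangian is L = (1/2) (y')^2 + (81/2) y^2.
Compute ∂L/∂y = 81y, ∂L/∂y' = y'.
The Euler-Lagrange equation d/dx(∂L/∂y') − ∂L/∂y = 0 reduces to
    y'' − 81 y = 0.
Its general solution is
    y(x) = A e^(9x) + B e^(−9x),
with A, B fixed by the endpoint conditions.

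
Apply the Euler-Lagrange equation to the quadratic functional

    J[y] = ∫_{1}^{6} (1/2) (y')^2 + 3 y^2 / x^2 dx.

The Lagrangian is L = (1/2) (y')^2 + 3 y^2 / x^2.
Compute ∂L/∂y = 6y/x^2, ∂L/∂y' = y'.
The Euler-Lagrange equation d/dx(∂L/∂y') − ∂L/∂y = 0 reduces to
    y'' − 6/x^2 · y = 0  (x > 0).
Its general solution is
    y(x) = A x^3 + B x^(-2),
with A, B fixed by the endpoint conditions.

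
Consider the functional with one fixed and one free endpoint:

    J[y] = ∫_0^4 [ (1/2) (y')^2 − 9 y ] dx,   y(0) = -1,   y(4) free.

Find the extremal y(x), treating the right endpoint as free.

The Lagrangian L = (1/2) (y')^2 − 9 y gives
    ∂L/∂y = −9,   ∂L/∂y' = y'.
Euler-Lagrange: d/dx(y') − (−9) = 0, i.e. y'' + 9 = 0, so
    y(x) = −(9/2) x^2 + C1 x + C2.
Fixed left endpoint y(0) = -1 ⇒ C2 = -1.
The right endpoint x = 4 is free, so the natural (transversality) condition is ∂L/∂y' |_{x=4} = 0, i.e. y'(4) = 0.
Compute y'(x) = −9 x + C1, so y'(4) = −36 + C1 = 0 ⇒ C1 = 36.
Therefore the extremal is
    y(x) = −(9/2) x^2 + 36 x − 1.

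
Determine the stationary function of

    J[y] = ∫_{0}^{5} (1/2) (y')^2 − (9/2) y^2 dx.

The Lagrangian is L = (1/2) (y')^2 − (9/2) y^2.
Compute ∂L/∂y = -9y, ∂L/∂y' = y'.
The Euler-Lagrange equation d/dx(∂L/∂y') − ∂L/∂y = 0 reduces to
    y'' + 9 y = 0.
Its general solution is
    y(x) = A sin(3x) + B cos(3x),
with A, B fixed by the endpoint conditions.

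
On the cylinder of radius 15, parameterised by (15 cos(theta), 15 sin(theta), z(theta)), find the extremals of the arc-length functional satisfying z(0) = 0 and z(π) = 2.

Parameterise the cylinder of radius R = 15 as
    r(θ) = (15 cos θ, 15 sin θ, z(θ)).
The arc-length element is
    ds = sqrt(225 + (dz/dθ)^2) dθ,
so the Lagrangian is L = sqrt(225 + z'^2).
L depends on z' only, not on z or θ, so ∂L/∂z = 0 and
    ∂L/∂z' = z' / sqrt(225 + z'^2).
The Euler-Lagrange equation gives
    d/dθ( z' / sqrt(225 + z'^2) ) = 0,
so z' is constant. Integrating once:
    z(θ) = a θ + b,
a helix on the cylinder (a straight line when the cylinder is unrolled). The constants a, b are determined by the endpoint conditions.
With endpoint conditions z(0) = 0 and z(π) = 2: from z(0) = b we get b = 0, and a·π + 0 = 2 gives a = 2/π, so
    z(θ) = (2/π) θ.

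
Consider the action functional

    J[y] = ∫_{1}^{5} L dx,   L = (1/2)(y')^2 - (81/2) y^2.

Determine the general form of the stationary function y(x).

The Lagrangian is L = (1/2)(y')^2 - (81/2) y^2.
∂L/∂y = -81y.
∂L/∂y' = y'.
The Euler-Lagrange equation d/dx(∂L/∂y') − ∂L/∂y = 0 becomes:
    y'' + 81 y = 0
General solution: y(x) = A sin(9x) + B cos(9x), where A and B are arbitrary constants fixed by the endpoint conditions.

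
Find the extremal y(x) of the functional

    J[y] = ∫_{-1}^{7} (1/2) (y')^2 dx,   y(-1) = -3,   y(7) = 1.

The Lagrangian is L = (1/2) (y')^2.
Compute ∂L/∂y = 0, ∂L/∂y' = y'.
The Euler-Lagrange equation d/dx(∂L/∂y') − ∂L/∂y = 0 reduces to
    y'' = 0.
Its general solution is
    y(x) = A x + B,
with A, B fixed by the endpoint conditions.
Applying the endpoint conditions y(-1) = -3 and y(7) = 1: solve A·-1 + B = -3 and A·7 + B = 1. Subtracting gives A(7 − -1) = 1 − -3, so A = 1/2, and B = -3 − A·-1 = -5/2. Therefore
    y(x) = (1/2) x - 5/2.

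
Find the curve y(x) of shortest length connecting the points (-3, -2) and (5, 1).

Arc-length functional: J[y] = ∫ sqrt(1 + (y')^2) dx.
Lagrangian L = sqrt(1 + (y')^2) has no explicit y dependence, so ∂L/∂y = 0 and the Euler-Lagrange equation gives
    d/dx( y' / sqrt(1 + (y')^2) ) = 0  ⇒  y' / sqrt(1 + (y')^2) = const.
Hence y' is constant, so y(x) is affine.
Fitting the endpoints (-3, -2) and (5, 1):
    slope m = (1 − (-2)) / (5 − (-3)) = 3/8,
    intercept c = (-2) − m·(-3) = -7/8.
Extremal: y(x) = (3/8) x - 7/8.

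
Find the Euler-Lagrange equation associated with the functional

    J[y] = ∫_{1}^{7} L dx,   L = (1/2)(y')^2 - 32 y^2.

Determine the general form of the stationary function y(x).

The Lagrangian is L = (1/2)(y')^2 - 32 y^2.
∂L/∂y = -64y.
∂L/∂y' = y'.
The Euler-Lagrange equation d/dx(∂L/∂y') − ∂L/∂y = 0 becomes:
    y'' + 64 y = 0
General solution: y(x) = A sin(8x) + B cos(8x), where A and B are arbitrary constants fixed by the endpoint conditions.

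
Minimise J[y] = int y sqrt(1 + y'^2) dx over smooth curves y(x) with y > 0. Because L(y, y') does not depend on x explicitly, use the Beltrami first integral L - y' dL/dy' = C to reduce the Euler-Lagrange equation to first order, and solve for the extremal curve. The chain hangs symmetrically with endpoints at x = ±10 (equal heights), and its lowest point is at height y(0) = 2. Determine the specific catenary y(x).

The Lagrangian L(y, y') = y sqrt(1 + y'^2) has no explicit x dependence, so the Beltrami identity applies:
    L − y' ∂L/∂y' = C.
Compute ∂L/∂y' = y · y' / sqrt(1 + y'^2). Then
    L − y' ∂L/∂y'
    = y sqrt(1 + y'^2) − y · y'^2 / sqrt(1 + y'^2)
    = y (1 + y'^2 − y'^2) / sqrt(1 + y'^2)
    = y / sqrt(1 + y'^2) = C.
Squaring gives y^2 = C^2 (1 + y'^2), i.e.
    y'^2 = y^2 / C^2 − 1.
Separating variables,
    dy / sqrt(y^2 − C^2) = dx / C,
and integrating gives arccosh(y / C) = (x − a)/C, so
    y(x) = C cosh((x − a)/C),
the catenary. The constants C and a are fixed by the two endpoint conditions (and, for the hanging-chain problem, the length constraint selects C).
Now fit the given data. The endpoints x = ±10 are symmetric at equal height, so the catenary is even about its minimum: a = 0 and y(x) = C cosh(x/C). The lowest point is y(0) = C cosh(0) = C, and we are told y(0) = 2, so C = 2. Therefore
    y(x) = 2 cosh(x/2),
and at the endpoints
    y(±10) = 2 cosh(10/2).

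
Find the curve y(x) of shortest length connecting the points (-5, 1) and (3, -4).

Arc-length functional: J[y] = ∫ sqrt(1 + (y')^2) dx.
Lagrangian L = sqrt(1 + (y')^2) has no explicit y dependence, so ∂L/∂y = 0 and the Euler-Lagrange equation gives
    d/dx( y' / sqrt(1 + (y')^2) ) = 0  ⇒  y' / sqrt(1 + (y')^2) = const.
Hence y' is constant, so y(x) is affine.
Fitting the endpoints (-5, 1) and (3, -4):
    slope m = ((-4) − 1) / (3 − (-5)) = -5/8,
    intercept c = 1 − m·(-5) = -17/8.
Extremal: y(x) = (-5/8) x - 17/8.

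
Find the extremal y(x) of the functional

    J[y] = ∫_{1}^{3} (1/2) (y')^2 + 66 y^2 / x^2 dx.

The Lagrangian is L = (1/2) (y')^2 + 66 y^2 / x^2.
Compute ∂L/∂y = 132y/x^2, ∂L/∂y' = y'.
The Euler-Lagrange equation d/dx(∂L/∂y') − ∂L/∂y = 0 reduces to
    y'' − 132/x^2 · y = 0  (x > 0).
Its general solution is
    y(x) = A x^12 + B x^(-11),
with A, B fixed by the endpoint conditions.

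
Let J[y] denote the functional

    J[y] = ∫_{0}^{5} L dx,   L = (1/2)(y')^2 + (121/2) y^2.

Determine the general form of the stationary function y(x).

The Lagrangian is L = (1/2)(y')^2 + (121/2) y^2.
∂L/∂y = 121y.
∂L/∂y' = y'.
The Euler-Lagrange equation d/dx(∂L/∂y') − ∂L/∂y = 0 becomes:
    y'' - 121 y = 0
General solution: y(x) = A e^(11x) + B e^(-11x), where A and B are arbitrary constants fixed by the endpoint conditions.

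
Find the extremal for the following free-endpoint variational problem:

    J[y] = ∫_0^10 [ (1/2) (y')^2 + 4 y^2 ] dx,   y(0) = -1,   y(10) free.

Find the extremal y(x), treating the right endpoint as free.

The Lagrangian L = (1/2) (y')^2 + 4 y^2 gives
    ∂L/∂y = 8 y,   ∂L/∂y' = y'.
Euler-Lagrange: y'' − 8 y = 0.
With k = sqrt(8), the general solution is
    y(x) = A cosh(sqrt(8) x) + B sinh(sqrt(8) x).
Fixed left endpoint y(0) = -1 ⇒ A = -1.
The right endpoint x = 10 is free, so the natural (transversality) condition is ∂L/∂y' |_{x=10} = 0, i.e. y'(10) = 0.
Compute y'(x) = A k sinh(k x) + B k cosh(k x), so
    y'(10) = A k sinh(k·10) + B k cosh(k·10) = 0
    ⇒ B = −A tanh(k·10) = tanh(sqrt(8)·10).
Therefore the extremal is
    y(x) = −cosh(sqrt(8) x) + tanh(sqrt(8)·10) sinh(sqrt(8) x).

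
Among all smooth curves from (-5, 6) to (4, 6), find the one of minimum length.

Arc-length functional: J[y] = ∫ sqrt(1 + (y')^2) dx.
Lagrangian L = sqrt(1 + (y')^2) has no explicit y dependence, so ∂L/∂y = 0 and the Euler-Lagrange equation gives
    d/dx( y' / sqrt(1 + (y')^2) ) = 0  ⇒  y' / sqrt(1 + (y')^2) = const.
Hence y' is constant, so y(x) is affine.
Fitting the endpoints (-5, 6) and (4, 6):
    slope m = (6 − 6) / (4 − (-5)) = 0,
    intercept c = 6 − m·(-5) = 6.
Extremal: y(x) = 6.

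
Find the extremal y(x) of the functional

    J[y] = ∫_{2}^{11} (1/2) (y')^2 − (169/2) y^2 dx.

The Lagrangian is L = (1/2) (y')^2 − (169/2) y^2.
Compute ∂L/∂y = -169y, ∂L/∂y' = y'.
The Euler-Lagrange equation d/dx(∂L/∂y') − ∂L/∂y = 0 reduces to
    y'' + 169 y = 0.
Its general solution is
    y(x) = A sin(13x) + B cos(13x),
with A, B fixed by the endpoint conditions.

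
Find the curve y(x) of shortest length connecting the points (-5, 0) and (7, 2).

Arc-length functional: J[y] = ∫ sqrt(1 + (y')^2) dx.
Lagrangian L = sqrt(1 + (y')^2) has no explicit y dependence, so ∂L/∂y = 0 and the Euler-Lagrange equation gives
    d/dx( y' / sqrt(1 + (y')^2) ) = 0  ⇒  y' / sqrt(1 + (y')^2) = const.
Hence y' is constant, so y(x) is affine.
Fitting the endpoints (-5, 0) and (7, 2):
    slope m = (2 − 0) / (7 − (-5)) = 1/6,
    intercept c = 0 − m·(-5) = 5/6.
Extremal: y(x) = (1/6) x + 5/6.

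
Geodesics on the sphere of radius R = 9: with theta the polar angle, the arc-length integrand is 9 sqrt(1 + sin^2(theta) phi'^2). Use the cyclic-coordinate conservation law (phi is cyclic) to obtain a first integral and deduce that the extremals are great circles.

On the sphere of radius R = 9 with spherical coordinates (θ, φ), the induced metric is
    ds^2 = 81(dθ^2 + sin^2(θ) dφ^2).
Parameterise by θ; the arc-length functional is
    J[φ] = ∫ 9 sqrt(1 + sin^2(θ) (dφ/dθ)^2) dθ,
so L = 9 sqrt(1 + sin^2(θ) φ'^2). Compute
    ∂L/∂φ = 0  (L has no explicit φ dependence),
    ∂L/∂φ' = 9 sin^2(θ) φ' / sqrt(1 + sin^2(θ) φ'^2).
Since ∂L/∂φ = 0, the Euler-Lagrange equation
    d/dθ(∂L/∂φ') − ∂L/∂φ = 0
reduces to d/dθ(∂L/∂φ') = 0, i.e. the momentum conjugate to φ is conserved:
    9 sin^2(θ) φ' / sqrt(1 + sin^2(θ) φ'^2) = C.
The overall factor of 9 is constant, so dividing through gives Clairaut's relation sin^2(θ) φ' / sqrt(1 + sin^2(θ) φ'^2) = C' (with C' = C/9). Solving for φ' and integrating gives the great-circle family
    cot(θ) = A cos(φ − φ_0),
i.e. the intersection of the sphere with a plane through the origin. The two constants A and φ_0 (equivalently C and one phase) are fixed by the two endpoint conditions.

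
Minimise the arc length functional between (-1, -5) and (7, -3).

Arc-length functional: J[y] = ∫ sqrt(1 + (y')^2) dx.
Lagrangian L = sqrt(1 + (y')^2) has no explicit y dependence, so ∂L/∂y = 0 and the Euler-Lagrange equation gives
    d/dx( y' / sqrt(1 + (y')^2) ) = 0  ⇒  y' / sqrt(1 + (y')^2) = const.
Hence y' is constant, so y(x) is affine.
Fitting the endpoints (-1, -5) and (7, -3):
    slope m = ((-3) − (-5)) / (7 − (-1)) = 1/4,
    intercept c = (-5) − m·(-1) = -19/4.
Extremal: y(x) = (1/4) x - 19/4.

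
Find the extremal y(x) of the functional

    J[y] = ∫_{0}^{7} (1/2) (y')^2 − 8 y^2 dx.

The Lagrangian is L = (1/2) (y')^2 − 8 y^2.
Compute ∂L/∂y = -16y, ∂L/∂y' = y'.
The Euler-Lagrange equation d/dx(∂L/∂y') − ∂L/∂y = 0 reduces to
    y'' + 16 y = 0.
Its general solution is
    y(x) = A sin(4x) + B cos(4x),
with A, B fixed by the endpoint conditions.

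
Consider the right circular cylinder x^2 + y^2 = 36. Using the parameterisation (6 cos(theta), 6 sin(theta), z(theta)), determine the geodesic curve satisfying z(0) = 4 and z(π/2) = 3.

Parameterise the cylinder of radius R = 6 as
    r(θ) = (6 cos θ, 6 sin θ, z(θ)).
The arc-length element is
    ds = sqrt(36 + (dz/dθ)^2) dθ,
so the Lagrangian is L = sqrt(36 + z'^2).
L depends on z' only, not on z or θ, so ∂L/∂z = 0 and
    ∂L/∂z' = z' / sqrt(36 + z'^2).
The Euler-Lagrange equation gives
    d/dθ( z' / sqrt(36 + z'^2) ) = 0,
so z' is constant. Integrating once:
    z(θ) = a θ + b,
a helix on the cylinder (a straight line when the cylinder is unrolled). The constants a, b are determined by the endpoint conditions.
With endpoint conditions z(0) = 4 and z(π/2) = 3: from z(0) = b we get b = 4, and a·π/2 + 4 = 3 gives a = -2/π, so
    z(θ) = (-2/π) θ + 4.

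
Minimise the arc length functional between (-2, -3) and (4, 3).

Arc-length functional: J[y] = ∫ sqrt(1 + (y')^2) dx.
Lagrangian L = sqrt(1 + (y')^2) has no explicit y dependence, so ∂L/∂y = 0 and the Euler-Lagrange equation gives
    d/dx( y' / sqrt(1 + (y')^2) ) = 0  ⇒  y' / sqrt(1 + (y')^2) = const.
Hence y' is constant, so y(x) is affine.
Fitting the endpoints (-2, -3) and (4, 3):
    slope m = (3 − (-3)) / (4 − (-2)) = 1,
    intercept c = (-3) − m·(-2) = -1.
Extremal: y(x) = x - 1.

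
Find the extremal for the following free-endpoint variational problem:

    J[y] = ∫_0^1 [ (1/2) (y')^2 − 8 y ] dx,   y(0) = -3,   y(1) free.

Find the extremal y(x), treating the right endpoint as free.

The Lagrangian L = (1/2) (y')^2 − 8 y gives
    ∂L/∂y = −8,   ∂L/∂y' = y'.
Euler-Lagrange: d/dx(y') − (−8) = 0, i.e. y'' + 8 = 0, so
    y(x) = −(8/2) x^2 + C1 x + C2.
Fixed left endpoint y(0) = -3 ⇒ C2 = -3.
The right endpoint x = 1 is free, so the natural (transversality) condition is ∂L/∂y' |_{x=1} = 0, i.e. y'(1) = 0.
Compute y'(x) = −8 x + C1, so y'(1) = −8 + C1 = 0 ⇒ C1 = 8.
Therefore the extremal is
    y(x) = −4 x^2 + 8 x − 3.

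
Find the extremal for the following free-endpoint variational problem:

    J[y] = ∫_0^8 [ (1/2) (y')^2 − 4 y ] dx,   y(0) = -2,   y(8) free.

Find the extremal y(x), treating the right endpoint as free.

The Lagrangian L = (1/2) (y')^2 − 4 y gives
    ∂L/∂y = −4,   ∂L/∂y' = y'.
Euler-Lagrange: d/dx(y') − (−4) = 0, i.e. y'' + 4 = 0, so
    y(x) = −(4/2) x^2 + C1 x + C2.
Fixed left endpoint y(0) = -2 ⇒ C2 = -2.
The right endpoint x = 8 is free, so the natural (transversality) condition is ∂L/∂y' |_{x=8} = 0, i.e. y'(8) = 0.
Compute y'(x) = −4 x + C1, so y'(8) = −32 + C1 = 0 ⇒ C1 = 32.
Therefore the extremal is
    y(x) = −2 x^2 + 32 x − 2.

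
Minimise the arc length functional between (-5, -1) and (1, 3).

Arc-length functional: J[y] = ∫ sqrt(1 + (y')^2) dx.
Lagrangian L = sqrt(1 + (y')^2) has no explicit y dependence, so ∂L/∂y = 0 and the Euler-Lagrange equation gives
    d/dx( y' / sqrt(1 + (y')^2) ) = 0  ⇒  y' / sqrt(1 + (y')^2) = const.
Hence y' is constant, so y(x) is affine.
Fitting the endpoints (-5, -1) and (1, 3):
    slope m = (3 − (-1)) / (1 − (-5)) = 2/3,
    intercept c = (-1) − m·(-5) = 7/3.
Extremal: y(x) = (2/3) x + 7/3.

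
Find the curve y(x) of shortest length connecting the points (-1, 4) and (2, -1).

Arc-length functional: J[y] = ∫ sqrt(1 + (y')^2) dx.
Lagrangian L = sqrt(1 + (y')^2) has no explicit y dependence, so ∂L/∂y = 0 and the Euler-Lagrange equation gives
    d/dx( y' / sqrt(1 + (y')^2) ) = 0  ⇒  y' / sqrt(1 + (y')^2) = const.
Hence y' is constant, so y(x) is affine.
Fitting the endpoints (-1, 4) and (2, -1):
    slope m = ((-1) − 4) / (2 − (-1)) = -5/3,
    intercept c = 4 − m·(-1) = 7/3.
Extremal: y(x) = (-5/3) x + 7/3.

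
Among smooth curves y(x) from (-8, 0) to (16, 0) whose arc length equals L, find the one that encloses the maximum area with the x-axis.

Set up the augmented Lagrangian using a multiplier λ for the length constraint:
    F(y, y') = y − λ sqrt(1 + y'^2).
F has no explicit x dependence, so the Beltrami identity yields a first integral
    F − y' ∂F/∂y' = C.
Compute ∂F/∂y' = −λ y' / sqrt(1 + y'^2). Then
    y − λ sqrt(1 + y'^2) + λ y'^2 / sqrt(1 + y'^2) = C
    ⇒  y − λ / sqrt(1 + y'^2) = C.
Solving for y' and integrating gives
    (x − a)^2 + (y − b)^2 = λ^2,
a circular arc of radius λ. The constants a, b are determined by the endpoint conditions y(-8) = y(16) = 0, and λ is fixed implicitly by the length constraint
    ∫_{-8}^{16} sqrt(1 + y'^2) dx = L.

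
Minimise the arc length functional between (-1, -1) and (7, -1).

Arc-length functional: J[y] = ∫ sqrt(1 + (y')^2) dx.
Lagrangian L = sqrt(1 + (y')^2) has no explicit y dependence, so ∂L/∂y = 0 and the Euler-Lagrange equation gives
    d/dx( y' / sqrt(1 + (y')^2) ) = 0  ⇒  y' / sqrt(1 + (y')^2) = const.
Hence y' is constant, so y(x) is affine.
Fitting the endpoints (-1, -1) and (7, -1):
    slope m = ((-1) − (-1)) / (7 − (-1)) = 0,
    intercept c = (-1) − m·(-1) = -1.
Extremal: y(x) = -1.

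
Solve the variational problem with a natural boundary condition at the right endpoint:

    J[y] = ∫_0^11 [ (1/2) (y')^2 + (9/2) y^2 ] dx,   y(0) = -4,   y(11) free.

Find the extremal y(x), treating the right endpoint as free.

The Lagrangian L = (1/2) (y')^2 + (9/2) y^2 gives
    ∂L/∂y = 9 y,   ∂L/∂y' = y'.
Euler-Lagrange: y'' − 9 y = 0.
With k = 3, the general solution is
    y(x) = A cosh(3 x) + B sinh(3 x).
Fixed left endpoint y(0) = -4 ⇒ A = -4.
The right endpoint x = 11 is free, so the natural (transversality) condition is ∂L/∂y' |_{x=11} = 0, i.e. y'(11) = 0.
Compute y'(x) = A k sinh(k x) + B k cosh(k x), so
    y'(11) = A k sinh(k·11) + B k cosh(k·11) = 0
    ⇒ B = −A tanh(k·11) = 4 tanh(3·11).
Therefore the extremal is
    y(x) = −4 cosh(3 x) + 4 tanh(3·11) sinh(3 x).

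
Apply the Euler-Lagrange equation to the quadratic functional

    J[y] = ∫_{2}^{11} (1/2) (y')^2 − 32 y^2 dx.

The Lagrangian is L = (1/2) (y')^2 − 32 y^2.
Compute ∂L/∂y = -64y, ∂L/∂y' = y'.
The Euler-Lagrange equation d/dx(∂L/∂y') − ∂L/∂y = 0 reduces to
    y'' + 64 y = 0.
Its general solution is
    y(x) = A sin(8x) + B cos(8x),
with A, B fixed by the endpoint conditions.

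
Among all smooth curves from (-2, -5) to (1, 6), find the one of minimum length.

Arc-length functional: J[y] = ∫ sqrt(1 + (y')^2) dx.
Lagrangian L = sqrt(1 + (y')^2) has no explicit y dependence, so ∂L/∂y = 0 and the Euler-Lagrange equation gives
    d/dx( y' / sqrt(1 + (y')^2) ) = 0  ⇒  y' / sqrt(1 + (y')^2) = const.
Hence y' is constant, so y(x) is affine.
Fitting the endpoints (-2, -5) and (1, 6):
    slope m = (6 − (-5)) / (1 − (-2)) = 11/3,
    intercept c = (-5) − m·(-2) = 7/3.
Extremal: y(x) = (11/3) x + 7/3.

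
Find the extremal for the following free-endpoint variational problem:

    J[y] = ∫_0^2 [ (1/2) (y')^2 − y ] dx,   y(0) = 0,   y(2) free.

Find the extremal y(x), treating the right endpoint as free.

The Lagrangian L = (1/2) (y')^2 − y gives
    ∂L/∂y = −1,   ∂L/∂y' = y'.
Euler-Lagrange: d/dx(y') − (−1) = 0, i.e. y'' + 1 = 0, so
    y(x) = −(1/2) x^2 + C1 x + C2.
Fixed left endpoint y(0) = 0 ⇒ C2 = 0.
The right endpoint x = 2 is free, so the natural (transversality) condition is ∂L/∂y' |_{x=2} = 0, i.e. y'(2) = 0.
Compute y'(x) = −1 x + C1, so y'(2) = −2 + C1 = 0 ⇒ C1 = 2.
Therefore the extremal is
    y(x) = −x^2/2 + 2 x.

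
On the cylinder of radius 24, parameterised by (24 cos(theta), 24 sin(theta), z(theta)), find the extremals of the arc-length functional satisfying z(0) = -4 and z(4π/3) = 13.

Parameterise the cylinder of radius R = 24 as
    r(θ) = (24 cos θ, 24 sin θ, z(θ)).
The arc-length element is
    ds = sqrt(576 + (dz/dθ)^2) dθ,
so the Lagrangian is L = sqrt(576 + z'^2).
L depends on z' only, not on z or θ, so ∂L/∂z = 0 and
    ∂L/∂z' = z' / sqrt(576 + z'^2).
The Euler-Lagrange equation gives
    d/dθ( z' / sqrt(576 + z'^2) ) = 0,
so z' is constant. Integrating once:
    z(θ) = a θ + b,
a helix on the cylinder (a straight line when the cylinder is unrolled). The constants a, b are determined by the endpoint conditions.
With endpoint conditions z(0) = -4 and z(4π/3) = 13: from z(0) = b we get b = -4, and a·4π/3 + -4 = 13 gives a = 51/(4π), so
    z(θ) = (51/(4π)) θ − 4.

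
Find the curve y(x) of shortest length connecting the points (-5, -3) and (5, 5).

Arc-length functional: J[y] = ∫ sqrt(1 + (y')^2) dx.
Lagrangian L = sqrt(1 + (y')^2) has no explicit y dependence, so ∂L/∂y = 0 and the Euler-Lagrange equation gives
    d/dx( y' / sqrt(1 + (y')^2) ) = 0  ⇒  y' / sqrt(1 + (y')^2) = const.
Hence y' is constant, so y(x) is affine.
Fitting the endpoints (-5, -3) and (5, 5):
    slope m = (5 − (-3)) / (5 − (-5)) = 4/5,
    intercept c = (-3) − m·(-5) = 1.
Extremal: y(x) = (4/5) x + 1.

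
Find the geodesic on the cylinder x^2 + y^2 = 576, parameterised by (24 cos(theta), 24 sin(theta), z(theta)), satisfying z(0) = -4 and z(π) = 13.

Parameterise the cylinder of radius R = 24 as
    r(θ) = (24 cos θ, 24 sin θ, z(θ)).
The arc-length element is
    ds = sqrt(576 + (dz/dθ)^2) dθ,
so the Lagrangian is L = sqrt(576 + z'^2).
L depends on z' only, not on z or θ, so ∂L/∂z = 0 and
    ∂L/∂z' = z' / sqrt(576 + z'^2).
The Euler-Lagrange equation gives
    d/dθ( z' / sqrt(576 + z'^2) ) = 0,
so z' is constant. Integrating once:
    z(θ) = a θ + b,
a helix on the cylinder (a straight line when the cylinder is unrolled). The constants a, b are determined by the endpoint conditions.
With endpoint conditions z(0) = -4 and z(π) = 13: from z(0) = b we get b = -4, and a·π + -4 = 13 gives a = 17/π, so
    z(θ) = (17/π) θ − 4.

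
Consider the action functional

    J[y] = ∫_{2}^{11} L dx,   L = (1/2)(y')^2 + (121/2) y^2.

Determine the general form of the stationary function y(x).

The Lagrangian is L = (1/2)(y')^2 + (121/2) y^2.
∂L/∂y = 121y.
∂L/∂y' = y'.
The Euler-Lagrange equation d/dx(∂L/∂y') − ∂L/∂y = 0 becomes:
    y'' - 121 y = 0
General solution: y(x) = A e^(11x) + B e^(-11x), where A and B are arbitrary constants fixed by the endpoint conditions.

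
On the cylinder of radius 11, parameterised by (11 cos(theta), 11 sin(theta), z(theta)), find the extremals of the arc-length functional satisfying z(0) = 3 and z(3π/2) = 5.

Parameterise the cylinder of radius R = 11 as
    r(θ) = (11 cos θ, 11 sin θ, z(θ)).
The arc-length element is
    ds = sqrt(121 + (dz/dθ)^2) dθ,
so the Lagrangian is L = sqrt(121 + z'^2).
L depends on z' only, not on z or θ, so ∂L/∂z = 0 and
    ∂L/∂z' = z' / sqrt(121 + z'^2).
The Euler-Lagrange equation gives
    d/dθ( z' / sqrt(121 + z'^2) ) = 0,
so z' is constant. Integrating once:
    z(θ) = a θ + b,
a helix on the cylinder (a straight line when the cylinder is unrolled). The constants a, b are determined by the endpoint conditions.
With endpoint conditions z(0) = 3 and z(3π/2) = 5: from z(0) = b we get b = 3, and a·3π/2 + 3 = 5 gives a = 4/(3π), so
    z(θ) = (4/(3π)) θ + 3.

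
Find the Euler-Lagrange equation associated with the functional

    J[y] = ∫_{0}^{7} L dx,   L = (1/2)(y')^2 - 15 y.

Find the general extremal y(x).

The Lagrangian is L = (1/2)(y')^2 - 15 y.
∂L/∂y = -15.
∂L/∂y' = y'.
The Euler-Lagrange equation d/dx(∂L/∂y') − ∂L/∂y = 0 becomes:
    y'' + 15 = 0
General solution: y(x) = -(15/2) x^2 + A x + B, where A and B are arbitrary constants fixed by the endpoint conditions.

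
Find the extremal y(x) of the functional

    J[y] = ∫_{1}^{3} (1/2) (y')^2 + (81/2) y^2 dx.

The Lagrangian is L = (1/2) (y')^2 + (81/2) y^2.
Compute ∂L/∂y = 81y, ∂L/∂y' = y'.
The Euler-Lagrange equation d/dx(∂L/∂y') − ∂L/∂y = 0 reduces to
    y'' − 81 y = 0.
Its general solution is
    y(x) = A e^(9x) + B e^(−9x),
with A, B fixed by the endpoint conditions.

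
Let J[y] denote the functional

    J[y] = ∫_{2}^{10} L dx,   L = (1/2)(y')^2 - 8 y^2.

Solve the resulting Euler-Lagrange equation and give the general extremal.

The Lagrangian is L = (1/2)(y')^2 - 8 y^2.
∂L/∂y = -16y.
∂L/∂y' = y'.
The Euler-Lagrange equation d/dx(∂L/∂y') − ∂L/∂y = 0 becomes:
    y'' + 16 y = 0
General solution: y(x) = A sin(4x) + B cos(4x), where A and B are arbitrary constants fixed by the endpoint conditions.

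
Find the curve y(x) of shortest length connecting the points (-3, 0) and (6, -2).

Arc-length functional: J[y] = ∫ sqrt(1 + (y')^2) dx.
Lagrangian L = sqrt(1 + (y')^2) has no explicit y dependence, so ∂L/∂y = 0 and the Euler-Lagrange equation gives
    d/dx( y' / sqrt(1 + (y')^2) ) = 0  ⇒  y' / sqrt(1 + (y')^2) = const.
Hence y' is constant, so y(x) is affine.
Fitting the endpoints (-3, 0) and (6, -2):
    slope m = ((-2) − 0) / (6 − (-3)) = -2/9,
    intercept c = 0 − m·(-3) = -2/3.
Extremal: y(x) = (-2/9) x - 2/3.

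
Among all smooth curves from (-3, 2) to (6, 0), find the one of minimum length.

Arc-length functional: J[y] = ∫ sqrt(1 + (y')^2) dx.
Lagrangian L = sqrt(1 + (y')^2) has no explicit y dependence, so ∂L/∂y = 0 and the Euler-Lagrange equation gives
    d/dx( y' / sqrt(1 + (y')^2) ) = 0  ⇒  y' / sqrt(1 + (y')^2) = const.
Hence y' is constant, so y(x) is affine.
Fitting the endpoints (-3, 2) and (6, 0):
    slope m = (0 − 2) / (6 − (-3)) = -2/9,
    intercept c = 2 − m·(-3) = 4/3.
Extremal: y(x) = (-2/9) x + 4/3.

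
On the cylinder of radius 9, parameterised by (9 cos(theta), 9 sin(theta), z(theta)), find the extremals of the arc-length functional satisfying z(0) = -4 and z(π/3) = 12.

Parameterise the cylinder of radius R = 9 as
    r(θ) = (9 cos θ, 9 sin θ, z(θ)).
The arc-length element is
    ds = sqrt(81 + (dz/dθ)^2) dθ,
so the Lagrangian is L = sqrt(81 + z'^2).
L depends on z' only, not on z or θ, so ∂L/∂z = 0 and
    ∂L/∂z' = z' / sqrt(81 + z'^2).
The Euler-Lagrange equation gives
    d/dθ( z' / sqrt(81 + z'^2) ) = 0,
so z' is constant. Integrating once:
    z(θ) = a θ + b,
a helix on the cylinder (a straight line when the cylinder is unrolled). The constants a, b are determined by the endpoint conditions.
With endpoint conditions z(0) = -4 and z(π/3) = 12: from z(0) = b we get b = -4, and a·π/3 + -4 = 12 gives a = 48/π, so
    z(θ) = (48/π) θ − 4.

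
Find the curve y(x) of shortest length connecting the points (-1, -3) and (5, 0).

Arc-length functional: J[y] = ∫ sqrt(1 + (y')^2) dx.
Lagrangian L = sqrt(1 + (y')^2) has no explicit y dependence, so ∂L/∂y = 0 and the Euler-Lagrange equation gives
    d/dx( y' / sqrt(1 + (y')^2) ) = 0  ⇒  y' / sqrt(1 + (y')^2) = const.
Hence y' is constant, so y(x) is affine.
Fitting the endpoints (-1, -3) and (5, 0):
    slope m = (0 − (-3)) / (5 − (-1)) = 1/2,
    intercept c = (-3) − m·(-1) = -5/2.
Extremal: y(x) = (1/2) x - 5/2.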